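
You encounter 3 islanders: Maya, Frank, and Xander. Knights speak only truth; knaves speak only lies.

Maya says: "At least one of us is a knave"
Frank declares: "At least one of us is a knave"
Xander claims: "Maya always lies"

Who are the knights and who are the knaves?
Maya is a knight.
Frank is a knight.
Xander is a knave.

Verification:
- Maya (knight) says "At least one of us is a knave" - this is TRUE because Xander is a knave.
- Frank (knight) says "At least one of us is a knave" - this is TRUE because Xander is a knave.
- Xander (knave) says "Maya always lies" - this is FALSE (a lie) because Maya is a knight.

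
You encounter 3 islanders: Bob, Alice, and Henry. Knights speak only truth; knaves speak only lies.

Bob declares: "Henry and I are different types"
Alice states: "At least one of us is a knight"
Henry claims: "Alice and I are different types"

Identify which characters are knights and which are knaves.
Bob is a knave.
Alice is a knave.
Henry is a knave.

Verification:
- Bob (knave) says "Henry and I are different types" - this is FALSE (a lie) because Bob is a knave and Henry is a knave.
- Alice (knave) says "At least one of us is a knight" - this is FALSE (a lie) because no one is a knight.
- Henry (knave) says "Alice and I are different types" - this is FALSE (a lie) because Henry is a knave and Alice is a knave.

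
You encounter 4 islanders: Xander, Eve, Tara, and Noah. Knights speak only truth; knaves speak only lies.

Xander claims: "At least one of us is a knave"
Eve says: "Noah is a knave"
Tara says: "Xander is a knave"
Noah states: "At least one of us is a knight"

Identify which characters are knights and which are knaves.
Xander is a knight.
Eve is a knave.
Tara is a knave.
Noah is a knight.

Verification:
- Xander (knight) says "At least one of us is a knave" - this is TRUE because Eve and Tara are knaves.
- Eve (knave) says "Noah is a knave" - this is FALSE (a lie) because Noah is a knight.
- Tara (knave) says "Xander is a knave" - this is FALSE (a lie) because Xander is a knight.
- Noah (knight) says "At least one of us is a knight" - this is TRUE because Xander and Noah are knights.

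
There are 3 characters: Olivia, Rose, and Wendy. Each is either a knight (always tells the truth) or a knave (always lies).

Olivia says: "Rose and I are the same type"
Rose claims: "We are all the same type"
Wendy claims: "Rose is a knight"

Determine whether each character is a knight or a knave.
Olivia is a knight.
Rose is a knight.
Wendy is a knight.

Verification:
- Olivia (knight) says "Rose and I are the same type" - this is TRUE because Olivia is a knight and Rose is a knight.
- Rose (knight) says "We are all the same type" - this is TRUE because Olivia, Rose, and Wendy are knights.
- Wendy (knight) says "Rose is a knight" - this is TRUE because Rose is a knight.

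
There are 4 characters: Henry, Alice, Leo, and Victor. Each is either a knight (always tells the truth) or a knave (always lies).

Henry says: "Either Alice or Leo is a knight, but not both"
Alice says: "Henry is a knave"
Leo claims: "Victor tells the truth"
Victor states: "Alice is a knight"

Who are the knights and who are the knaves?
Henry is a knave.
Alice is a knight.
Leo is a knight.
Victor is a knight.

Verification:
- Henry (knave) says "Either Alice or Leo is a knight, but not both" - this is FALSE (a lie) because Alice is a knight and Leo is a knight.
- Alice (knight) says "Henry is a knave" - this is TRUE because Henry is a knave.
- Leo (knight) says "Victor tells the truth" - this is TRUE because Victor is a knight.
- Victor (knight) says "Alice is a knight" - this is TRUE because Alice is a knight.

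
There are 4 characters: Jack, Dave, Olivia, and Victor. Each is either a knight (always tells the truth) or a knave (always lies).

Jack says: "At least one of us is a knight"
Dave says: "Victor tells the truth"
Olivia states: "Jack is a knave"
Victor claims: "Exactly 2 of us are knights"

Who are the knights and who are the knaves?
Jack is a knight.
Dave is a knave.
Olivia is a knave.
Victor is a knave.

Verification:
- Jack (knight) says "At least one of us is a knight" - this is TRUE because Jack is a knight.
- Dave (knave) says "Victor tells the truth" - this is FALSE (a lie) because Victor is a knave.
- Olivia (knave) says "Jack is a knave" - this is FALSE (a lie) because Jack is a knight.
- Victor (knave) says "Exactly 2 of us are knights" - this is FALSE (a lie) because there are 1 knights.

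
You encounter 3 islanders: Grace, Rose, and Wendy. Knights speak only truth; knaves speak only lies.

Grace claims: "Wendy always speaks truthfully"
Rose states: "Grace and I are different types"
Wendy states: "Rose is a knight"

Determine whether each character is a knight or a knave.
Grace is a knave.
Rose is a knave.
Wendy is a knave.

Verification:
- Grace (knave) says "Wendy always speaks truthfully" - this is FALSE (a lie) because Wendy is a knave.
- Rose (knave) says "Grace and I are different types" - this is FALSE (a lie) because Rose is a knave and Grace is a knave.
- Wendy (knave) says "Rose is a knight" - this is FALSE (a lie) because Rose is a knave.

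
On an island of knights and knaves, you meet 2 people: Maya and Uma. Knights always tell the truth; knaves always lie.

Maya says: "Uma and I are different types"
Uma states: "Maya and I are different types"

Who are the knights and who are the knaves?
Maya is a knave.
Uma is a knave.

Verification:
- Maya (knave) says "Uma and I are different types" - this is FALSE (a lie) because Maya is a knave and Uma is a knave.
- Uma (knave) says "Maya and I are different types" - this is FALSE (a lie) because Uma is a knave and Maya is a knave.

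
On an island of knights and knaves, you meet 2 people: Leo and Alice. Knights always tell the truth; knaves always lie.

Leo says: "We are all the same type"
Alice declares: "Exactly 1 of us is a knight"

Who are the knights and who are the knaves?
Leo is a knave.
Alice is a knight.

Verification:
- Leo (knave) says "We are all the same type" - this is FALSE (a lie) because Alice is a knight and Leo is a knave.
- Alice (knight) says "Exactly 1 of us is a knight" - this is TRUE because there are 1 knights.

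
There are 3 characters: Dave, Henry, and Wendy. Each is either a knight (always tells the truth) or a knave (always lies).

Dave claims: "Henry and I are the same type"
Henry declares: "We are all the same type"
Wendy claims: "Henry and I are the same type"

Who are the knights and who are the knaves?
Dave is a knight.
Henry is a knight.
Wendy is a knight.

Verification:
- Dave (knight) says "Henry and I are the same type" - this is TRUE because Dave is a knight and Henry is a knight.
- Henry (knight) says "We are all the same type" - this is TRUE because Dave, Henry, and Wendy are knights.
- Wendy (knight) says "Henry and I are the same type" - this is TRUE because Wendy is a knight and Henry is a knight.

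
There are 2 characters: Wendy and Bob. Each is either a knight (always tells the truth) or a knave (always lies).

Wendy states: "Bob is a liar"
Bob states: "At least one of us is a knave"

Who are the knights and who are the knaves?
Wendy is a knave.
Bob is a knight.

Verification:
- Wendy (knave) says "Bob is a liar" - this is FALSE (a lie) because Bob is a knight.
- Bob (knight) says "At least one of us is a knave" - this is TRUE because Wendy is a knave.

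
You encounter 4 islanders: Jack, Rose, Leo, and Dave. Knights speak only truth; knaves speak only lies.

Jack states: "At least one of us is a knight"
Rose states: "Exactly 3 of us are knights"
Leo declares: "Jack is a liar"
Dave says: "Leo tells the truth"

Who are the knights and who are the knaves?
Jack is a knight.
Rose is a knave.
Leo is a knave.
Dave is a knave.

Verification:
- Jack (knight) says "At least one of us is a knight" - this is TRUE because Jack is a knight.
- Rose (knave) says "Exactly 3 of us are knights" - this is FALSE (a lie) because there are 1 knights.
- Leo (knave) says "Jack is a liar" - this is FALSE (a lie) because Jack is a knight.
- Dave (knave) says "Leo tells the truth" - this is FALSE (a lie) because Leo is a knave.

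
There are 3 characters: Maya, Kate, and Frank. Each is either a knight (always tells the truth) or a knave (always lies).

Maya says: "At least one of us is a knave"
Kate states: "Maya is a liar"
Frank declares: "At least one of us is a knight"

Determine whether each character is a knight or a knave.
Maya is a knight.
Kate is a knave.
Frank is a knight.

Verification:
- Maya (knight) says "At least one of us is a knave" - this is TRUE because Kate is a knave.
- Kate (knave) says "Maya is a liar" - this is FALSE (a lie) because Maya is a knight.
- Frank (knight) says "At least one of us is a knight" - this is TRUE because Maya and Frank are knights.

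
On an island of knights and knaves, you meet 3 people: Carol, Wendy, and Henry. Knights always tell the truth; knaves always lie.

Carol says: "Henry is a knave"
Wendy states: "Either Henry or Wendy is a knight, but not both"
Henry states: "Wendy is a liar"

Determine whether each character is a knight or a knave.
Carol is a knight.
Wendy is a knight.
Henry is a knave.

Verification:
- Carol (knight) says "Henry is a knave" - this is TRUE because Henry is a knave.
- Wendy (knight) says "Either Henry or Wendy is a knight, but not both" - this is TRUE because Henry is a knave and Wendy is a knight.
- Henry (knave) says "Wendy is a liar" - this is FALSE (a lie) because Wendy is a knight.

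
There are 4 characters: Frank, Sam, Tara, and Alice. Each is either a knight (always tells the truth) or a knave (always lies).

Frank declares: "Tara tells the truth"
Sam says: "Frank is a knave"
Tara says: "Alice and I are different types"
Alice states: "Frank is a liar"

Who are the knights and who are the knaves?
Frank is a knight.
Sam is a knave.
Tara is a knight.
Alice is a knave.

Verification:
- Frank (knight) says "Tara tells the truth" - this is TRUE because Tara is a knight.
- Sam (knave) says "Frank is a knave" - this is FALSE (a lie) because Frank is a knight.
- Tara (knight) says "Alice and I are different types" - this is TRUE because Tara is a knight and Alice is a knave.
- Alice (knave) says "Frank is a liar" - this is FALSE (a lie) because Frank is a knight.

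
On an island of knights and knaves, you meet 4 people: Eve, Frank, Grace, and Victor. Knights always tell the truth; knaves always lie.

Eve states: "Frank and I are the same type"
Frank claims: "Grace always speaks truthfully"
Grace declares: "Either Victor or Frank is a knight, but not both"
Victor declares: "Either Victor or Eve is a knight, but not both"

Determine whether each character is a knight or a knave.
Eve is a knave.
Frank is a knight.
Grace is a knight.
Victor is a knave.

Verification:
- Eve (knave) says "Frank and I are the same type" - this is FALSE (a lie) because Eve is a knave and Frank is a knight.
- Frank (knight) says "Grace always speaks truthfully" - this is TRUE because Grace is a knight.
- Grace (knight) says "Either Victor or Frank is a knight, but not both" - this is TRUE because Victor is a knave and Frank is a knight.
- Victor (knave) says "Either Victor or Eve is a knight, but not both" - this is FALSE (a lie) because Victor is a knave and Eve is a knave.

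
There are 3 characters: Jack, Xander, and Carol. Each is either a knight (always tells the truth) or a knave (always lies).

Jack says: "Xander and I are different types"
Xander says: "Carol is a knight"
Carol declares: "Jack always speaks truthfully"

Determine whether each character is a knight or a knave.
Jack is a knave.
Xander is a knave.
Carol is a knave.

Verification:
- Jack (knave) says "Xander and I are different types" - this is FALSE (a lie) because Jack is a knave and Xander is a knave.
- Xander (knave) says "Carol is a knight" - this is FALSE (a lie) because Carol is a knave.
- Carol (knave) says "Jack always speaks truthfully" - this is FALSE (a lie) because Jack is a knave.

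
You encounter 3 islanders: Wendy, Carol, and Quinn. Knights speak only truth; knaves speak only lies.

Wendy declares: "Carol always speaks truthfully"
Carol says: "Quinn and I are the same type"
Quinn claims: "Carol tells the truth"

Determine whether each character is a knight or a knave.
Wendy is a knight.
Carol is a knight.
Quinn is a knight.

Verification:
- Wendy (knight) says "Carol always speaks truthfully" - this is TRUE because Carol is a knight.
- Carol (knight) says "Quinn and I are the same type" - this is TRUE because Carol is a knight and Quinn is a knight.
- Quinn (knight) says "Carol tells the truth" - this is TRUE because Carol is a knight.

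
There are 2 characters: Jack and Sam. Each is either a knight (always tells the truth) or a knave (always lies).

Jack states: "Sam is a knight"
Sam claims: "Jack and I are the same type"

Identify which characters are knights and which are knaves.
Jack is a knight.
Sam is a knight.

Verification:
- Jack (knight) says "Sam is a knight" - this is TRUE because Sam is a knight.
- Sam (knight) says "Jack and I are the same type" - this is TRUE because Sam is a knight and Jack is a knight.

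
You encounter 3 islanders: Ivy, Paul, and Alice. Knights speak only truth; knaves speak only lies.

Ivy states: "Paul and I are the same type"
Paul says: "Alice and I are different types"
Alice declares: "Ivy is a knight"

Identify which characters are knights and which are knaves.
Ivy is a knave.
Paul is a knight.
Alice is a knave.

Verification:
- Ivy (knave) says "Paul and I are the same type" - this is FALSE (a lie) because Ivy is a knave and Paul is a knight.
- Paul (knight) says "Alice and I are different types" - this is TRUE because Paul is a knight and Alice is a knave.
- Alice (knave) says "Ivy is a knight" - this is FALSE (a lie) because Ivy is a knave.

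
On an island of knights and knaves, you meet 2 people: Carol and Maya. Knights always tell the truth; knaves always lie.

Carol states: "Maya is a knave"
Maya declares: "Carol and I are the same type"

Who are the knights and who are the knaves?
Carol is a knight.
Maya is a knave.

Verification:
- Carol (knight) says "Maya is a knave" - this is TRUE because Maya is a knave.
- Maya (knave) says "Carol and I are the same type" - this is FALSE (a lie) because Maya is a knave and Carol is a knight.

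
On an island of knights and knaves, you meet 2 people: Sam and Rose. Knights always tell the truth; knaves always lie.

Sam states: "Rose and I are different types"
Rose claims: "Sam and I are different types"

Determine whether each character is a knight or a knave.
Sam is a knave.
Rose is a knave.

Verification:
- Sam (knave) says "Rose and I are different types" - this is FALSE (a lie) because Sam is a knave and Rose is a knave.
- Rose (knave) says "Sam and I are different types" - this is FALSE (a lie) because Rose is a knave and Sam is a knave.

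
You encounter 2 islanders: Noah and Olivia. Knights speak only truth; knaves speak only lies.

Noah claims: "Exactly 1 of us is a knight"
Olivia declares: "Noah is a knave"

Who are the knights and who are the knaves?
Noah is a knight.
Olivia is a knave.

Verification:
- Noah (knight) says "Exactly 1 of us is a knight" - this is TRUE because there are 1 knights.
- Olivia (knave) says "Noah is a knave" - this is FALSE (a lie) because Noah is a knight.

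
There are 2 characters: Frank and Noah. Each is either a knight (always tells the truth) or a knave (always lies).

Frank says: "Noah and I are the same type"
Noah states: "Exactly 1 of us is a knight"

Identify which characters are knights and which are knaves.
Frank is a knave.
Noah is a knight.

Verification:
- Frank (knave) says "Noah and I are the same type" - this is FALSE (a lie) because Frank is a knave and Noah is a knight.
- Noah (knight) says "Exactly 1 of us is a knight" - this is TRUE because there are 1 knights.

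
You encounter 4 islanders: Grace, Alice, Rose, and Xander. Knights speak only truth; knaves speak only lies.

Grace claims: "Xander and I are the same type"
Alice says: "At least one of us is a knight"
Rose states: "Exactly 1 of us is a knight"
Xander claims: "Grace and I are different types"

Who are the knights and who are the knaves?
Grace is a knave.
Alice is a knight.
Rose is a knave.
Xander is a knight.

Verification:
- Grace (knave) says "Xander and I are the same type" - this is FALSE (a lie) because Grace is a knave and Xander is a knight.
- Alice (knight) says "At least one of us is a knight" - this is TRUE because Alice and Xander are knights.
- Rose (knave) says "Exactly 1 of us is a knight" - this is FALSE (a lie) because there are 2 knights.
- Xander (knight) says "Grace and I are different types" - this is TRUE because Xander is a knight and Grace is a knave.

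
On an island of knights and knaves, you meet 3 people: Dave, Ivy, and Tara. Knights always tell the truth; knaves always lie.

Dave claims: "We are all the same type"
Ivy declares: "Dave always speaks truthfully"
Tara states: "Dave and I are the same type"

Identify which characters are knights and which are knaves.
Dave is a knight.
Ivy is a knight.
Tara is a knight.

Verification:
- Dave (knight) says "We are all the same type" - this is TRUE because Dave, Ivy, and Tara are knights.
- Ivy (knight) says "Dave always speaks truthfully" - this is TRUE because Dave is a knight.
- Tara (knight) says "Dave and I are the same type" - this is TRUE because Tara is a knight and Dave is a knight.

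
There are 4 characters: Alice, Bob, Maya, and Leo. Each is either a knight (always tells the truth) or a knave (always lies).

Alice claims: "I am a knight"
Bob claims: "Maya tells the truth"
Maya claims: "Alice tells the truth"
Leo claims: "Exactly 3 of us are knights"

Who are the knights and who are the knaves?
Alice is a knave.
Bob is a knave.
Maya is a knave.
Leo is a knave.

Verification:
- Alice (knave) says "I am a knight" - this is FALSE (a lie) because Alice is a knave.
- Bob (knave) says "Maya tells the truth" - this is FALSE (a lie) because Maya is a knave.
- Maya (knave) says "Alice tells the truth" - this is FALSE (a lie) because Alice is a knave.
- Leo (knave) says "Exactly 3 of us are knights" - this is FALSE (a lie) because there are 0 knights.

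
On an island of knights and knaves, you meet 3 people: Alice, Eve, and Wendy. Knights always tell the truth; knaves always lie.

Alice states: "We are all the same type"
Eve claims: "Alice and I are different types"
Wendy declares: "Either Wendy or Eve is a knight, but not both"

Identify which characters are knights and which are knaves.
Alice is a knave.
Eve is a knave.
Wendy is a knight.

Verification:
- Alice (knave) says "We are all the same type" - this is FALSE (a lie) because Wendy is a knight and Alice and Eve are knaves.
- Eve (knave) says "Alice and I are different types" - this is FALSE (a lie) because Eve is a knave and Alice is a knave.
- Wendy (knight) says "Either Wendy or Eve is a knight, but not both" - this is TRUE because Wendy is a knight and Eve is a knave.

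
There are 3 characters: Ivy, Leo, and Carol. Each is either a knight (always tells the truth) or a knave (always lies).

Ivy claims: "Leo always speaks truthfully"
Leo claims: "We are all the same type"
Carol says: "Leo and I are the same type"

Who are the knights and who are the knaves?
Ivy is a knight.
Leo is a knight.
Carol is a knight.

Verification:
- Ivy (knight) says "Leo always speaks truthfully" - this is TRUE because Leo is a knight.
- Leo (knight) says "We are all the same type" - this is TRUE because Ivy, Leo, and Carol are knights.
- Carol (knight) says "Leo and I are the same type" - this is TRUE because Carol is a knight and Leo is a knight.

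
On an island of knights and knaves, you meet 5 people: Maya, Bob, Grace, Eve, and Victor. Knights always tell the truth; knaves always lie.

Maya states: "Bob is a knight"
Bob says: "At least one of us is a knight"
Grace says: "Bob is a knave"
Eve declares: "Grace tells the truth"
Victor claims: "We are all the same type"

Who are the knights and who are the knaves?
Maya is a knight.
Bob is a knight.
Grace is a knave.
Eve is a knave.
Victor is a knave.

Verification:
- Maya (knight) says "Bob is a knight" - this is TRUE because Bob is a knight.
- Bob (knight) says "At least one of us is a knight" - this is TRUE because Maya and Bob are knights.
- Grace (knave) says "Bob is a knave" - this is FALSE (a lie) because Bob is a knight.
- Eve (knave) says "Grace tells the truth" - this is FALSE (a lie) because Grace is a knave.
- Victor (knave) says "We are all the same type" - this is FALSE (a lie) because Maya and Bob are knights and Grace, Eve, and Victor are knaves.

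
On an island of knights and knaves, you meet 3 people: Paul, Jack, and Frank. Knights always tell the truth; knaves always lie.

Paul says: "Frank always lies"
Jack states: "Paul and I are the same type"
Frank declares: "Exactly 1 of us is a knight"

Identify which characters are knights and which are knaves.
Paul is a knight.
Jack is a knight.
Frank is a knave.

Verification:
- Paul (knight) says "Frank always lies" - this is TRUE because Frank is a knave.
- Jack (knight) says "Paul and I are the same type" - this is TRUE because Jack is a knight and Paul is a knight.
- Frank (knave) says "Exactly 1 of us is a knight" - this is FALSE (a lie) because there are 2 knights.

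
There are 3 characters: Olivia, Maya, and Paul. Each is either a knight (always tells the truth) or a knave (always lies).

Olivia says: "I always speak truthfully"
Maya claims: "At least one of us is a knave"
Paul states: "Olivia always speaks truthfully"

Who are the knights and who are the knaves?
Olivia is a knave.
Maya is a knight.
Paul is a knave.

Verification:
- Olivia (knave) says "I always speak truthfully" - this is FALSE (a lie) because Olivia is a knave.
- Maya (knight) says "At least one of us is a knave" - this is TRUE because Olivia and Paul are knaves.
- Paul (knave) says "Olivia always speaks truthfully" - this is FALSE (a lie) because Olivia is a knave.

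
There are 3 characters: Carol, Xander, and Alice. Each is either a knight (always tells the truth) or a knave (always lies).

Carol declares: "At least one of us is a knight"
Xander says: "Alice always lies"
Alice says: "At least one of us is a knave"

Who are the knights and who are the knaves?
Carol is a knight.
Xander is a knave.
Alice is a knight.

Verification:
- Carol (knight) says "At least one of us is a knight" - this is TRUE because Carol and Alice are knights.
- Xander (knave) says "Alice always lies" - this is FALSE (a lie) because Alice is a knight.
- Alice (knight) says "At least one of us is a knave" - this is TRUE because Xander is a knave.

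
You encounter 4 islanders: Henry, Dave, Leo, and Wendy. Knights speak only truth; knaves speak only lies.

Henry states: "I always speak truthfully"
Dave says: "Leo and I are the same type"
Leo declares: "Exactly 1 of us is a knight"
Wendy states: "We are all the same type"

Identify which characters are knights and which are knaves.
Henry is a knave.
Dave is a knave.
Leo is a knight.
Wendy is a knave.

Verification:
- Henry (knave) says "I always speak truthfully" - this is FALSE (a lie) because Henry is a knave.
- Dave (knave) says "Leo and I are the same type" - this is FALSE (a lie) because Dave is a knave and Leo is a knight.
- Leo (knight) says "Exactly 1 of us is a knight" - this is TRUE because there are 1 knights.
- Wendy (knave) says "We are all the same type" - this is FALSE (a lie) because Leo is a knight and Henry, Dave, and Wendy are knaves.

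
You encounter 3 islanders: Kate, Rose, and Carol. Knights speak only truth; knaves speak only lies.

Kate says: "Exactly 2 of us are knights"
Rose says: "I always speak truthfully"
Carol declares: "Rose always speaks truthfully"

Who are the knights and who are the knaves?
Kate is a knave.
Rose is a knave.
Carol is a knave.

Verification:
- Kate (knave) says "Exactly 2 of us are knights" - this is FALSE (a lie) because there are 0 knights.
- Rose (knave) says "I always speak truthfully" - this is FALSE (a lie) because Rose is a knave.
- Carol (knave) says "Rose always speaks truthfully" - this is FALSE (a lie) because Rose is a knave.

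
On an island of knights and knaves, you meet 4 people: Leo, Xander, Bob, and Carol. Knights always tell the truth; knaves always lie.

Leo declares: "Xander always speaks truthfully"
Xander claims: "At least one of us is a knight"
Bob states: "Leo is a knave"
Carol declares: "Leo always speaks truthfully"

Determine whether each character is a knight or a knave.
Leo is a knight.
Xander is a knight.
Bob is a knave.
Carol is a knight.

Verification:
- Leo (knight) says "Xander always speaks truthfully" - this is TRUE because Xander is a knight.
- Xander (knight) says "At least one of us is a knight" - this is TRUE because Leo, Xander, and Carol are knights.
- Bob (knave) says "Leo is a knave" - this is FALSE (a lie) because Leo is a knight.
- Carol (knight) says "Leo always speaks truthfully" - this is TRUE because Leo is a knight.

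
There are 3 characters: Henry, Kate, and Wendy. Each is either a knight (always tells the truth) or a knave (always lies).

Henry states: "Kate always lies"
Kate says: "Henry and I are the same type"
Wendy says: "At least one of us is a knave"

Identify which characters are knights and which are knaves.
Henry is a knight.
Kate is a knave.
Wendy is a knight.

Verification:
- Henry (knight) says "Kate always lies" - this is TRUE because Kate is a knave.
- Kate (knave) says "Henry and I are the same type" - this is FALSE (a lie) because Kate is a knave and Henry is a knight.
- Wendy (knight) says "At least one of us is a knave" - this is TRUE because Kate is a knave.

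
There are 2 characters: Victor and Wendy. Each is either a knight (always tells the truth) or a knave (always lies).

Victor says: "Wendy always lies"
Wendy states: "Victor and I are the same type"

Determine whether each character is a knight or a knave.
Victor is a knight.
Wendy is a knave.

Verification:
- Victor (knight) says "Wendy always lies" - this is TRUE because Wendy is a knave.
- Wendy (knave) says "Victor and I are the same type" - this is FALSE (a lie) because Wendy is a knave and Victor is a knight.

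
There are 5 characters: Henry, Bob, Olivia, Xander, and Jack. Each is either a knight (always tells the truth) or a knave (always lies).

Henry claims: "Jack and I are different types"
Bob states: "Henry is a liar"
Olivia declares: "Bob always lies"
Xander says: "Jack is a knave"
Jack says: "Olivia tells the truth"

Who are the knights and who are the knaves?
Henry is a knave.
Bob is a knight.
Olivia is a knave.
Xander is a knight.
Jack is a knave.

Verification:
- Henry (knave) says "Jack and I are different types" - this is FALSE (a lie) because Henry is a knave and Jack is a knave.
- Bob (knight) says "Henry is a liar" - this is TRUE because Henry is a knave.
- Olivia (knave) says "Bob always lies" - this is FALSE (a lie) because Bob is a knight.
- Xander (knight) says "Jack is a knave" - this is TRUE because Jack is a knave.
- Jack (knave) says "Olivia tells the truth" - this is FALSE (a lie) because Olivia is a knave.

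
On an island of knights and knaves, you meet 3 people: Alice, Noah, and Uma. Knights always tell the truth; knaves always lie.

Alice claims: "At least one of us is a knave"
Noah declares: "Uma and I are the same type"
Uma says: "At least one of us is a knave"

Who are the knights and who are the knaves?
Alice is a knight.
Noah is a knave.
Uma is a knight.

Verification:
- Alice (knight) says "At least one of us is a knave" - this is TRUE because Noah is a knave.
- Noah (knave) says "Uma and I are the same type" - this is FALSE (a lie) because Noah is a knave and Uma is a knight.
- Uma (knight) says "At least one of us is a knave" - this is TRUE because Noah is a knave.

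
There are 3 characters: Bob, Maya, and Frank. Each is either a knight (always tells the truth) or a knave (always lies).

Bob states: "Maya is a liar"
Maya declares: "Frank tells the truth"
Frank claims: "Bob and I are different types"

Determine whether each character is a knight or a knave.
Bob is a knave.
Maya is a knight.
Frank is a knight.

Verification:
- Bob (knave) says "Maya is a liar" - this is FALSE (a lie) because Maya is a knight.
- Maya (knight) says "Frank tells the truth" - this is TRUE because Frank is a knight.
- Frank (knight) says "Bob and I are different types" - this is TRUE because Frank is a knight and Bob is a knave.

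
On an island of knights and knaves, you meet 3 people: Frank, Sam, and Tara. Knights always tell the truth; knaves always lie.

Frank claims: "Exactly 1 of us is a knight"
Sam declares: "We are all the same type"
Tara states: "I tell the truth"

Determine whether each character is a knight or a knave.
Frank is a knight.
Sam is a knave.
Tara is a knave.

Verification:
- Frank (knight) says "Exactly 1 of us is a knight" - this is TRUE because there are 1 knights.
- Sam (knave) says "We are all the same type" - this is FALSE (a lie) because Frank is a knight and Sam and Tara are knaves.
- Tara (knave) says "I tell the truth" - this is FALSE (a lie) because Tara is a knave.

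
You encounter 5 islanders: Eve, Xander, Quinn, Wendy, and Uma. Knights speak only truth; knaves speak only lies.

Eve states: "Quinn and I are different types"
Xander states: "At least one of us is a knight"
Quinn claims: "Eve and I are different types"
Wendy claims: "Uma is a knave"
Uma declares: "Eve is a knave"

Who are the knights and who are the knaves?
Eve is a knave.
Xander is a knight.
Quinn is a knave.
Wendy is a knave.
Uma is a knight.

Verification:
- Eve (knave) says "Quinn and I are different types" - this is FALSE (a lie) because Eve is a knave and Quinn is a knave.
- Xander (knight) says "At least one of us is a knight" - this is TRUE because Xander and Uma are knights.
- Quinn (knave) says "Eve and I are different types" - this is FALSE (a lie) because Quinn is a knave and Eve is a knave.
- Wendy (knave) says "Uma is a knave" - this is FALSE (a lie) because Uma is a knight.
- Uma (knight) says "Eve is a knave" - this is TRUE because Eve is a knave.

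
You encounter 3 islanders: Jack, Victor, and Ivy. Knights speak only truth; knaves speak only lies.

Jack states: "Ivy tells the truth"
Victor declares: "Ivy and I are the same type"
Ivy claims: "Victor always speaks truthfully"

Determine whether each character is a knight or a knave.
Jack is a knight.
Victor is a knight.
Ivy is a knight.

Verification:
- Jack (knight) says "Ivy tells the truth" - this is TRUE because Ivy is a knight.
- Victor (knight) says "Ivy and I are the same type" - this is TRUE because Victor is a knight and Ivy is a knight.
- Ivy (knight) says "Victor always speaks truthfully" - this is TRUE because Victor is a knight.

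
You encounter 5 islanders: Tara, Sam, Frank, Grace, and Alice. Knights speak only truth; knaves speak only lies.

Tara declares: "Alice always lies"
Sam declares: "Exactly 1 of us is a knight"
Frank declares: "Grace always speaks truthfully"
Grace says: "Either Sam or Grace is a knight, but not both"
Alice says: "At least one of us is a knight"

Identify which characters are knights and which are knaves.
Tara is a knave.
Sam is a knave.
Frank is a knight.
Grace is a knight.
Alice is a knight.

Verification:
- Tara (knave) says "Alice always lies" - this is FALSE (a lie) because Alice is a knight.
- Sam (knave) says "Exactly 1 of us is a knight" - this is FALSE (a lie) because there are 3 knights.
- Frank (knight) says "Grace always speaks truthfully" - this is TRUE because Grace is a knight.
- Grace (knight) says "Either Sam or Grace is a knight, but not both" - this is TRUE because Sam is a knave and Grace is a knight.
- Alice (knight) says "At least one of us is a knight" - this is TRUE because Frank, Grace, and Alice are knights.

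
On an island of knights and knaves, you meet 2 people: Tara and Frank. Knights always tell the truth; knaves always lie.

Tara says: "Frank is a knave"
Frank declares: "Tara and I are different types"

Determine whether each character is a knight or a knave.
Tara is a knave.
Frank is a knight.

Verification:
- Tara (knave) says "Frank is a knave" - this is FALSE (a lie) because Frank is a knight.
- Frank (knight) says "Tara and I are different types" - this is TRUE because Frank is a knight and Tara is a knave.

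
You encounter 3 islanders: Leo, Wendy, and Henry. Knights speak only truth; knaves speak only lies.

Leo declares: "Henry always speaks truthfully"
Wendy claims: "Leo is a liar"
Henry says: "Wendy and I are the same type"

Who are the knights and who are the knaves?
Leo is a knave.
Wendy is a knight.
Henry is a knave.

Verification:
- Leo (knave) says "Henry always speaks truthfully" - this is FALSE (a lie) because Henry is a knave.
- Wendy (knight) says "Leo is a liar" - this is TRUE because Leo is a knave.
- Henry (knave) says "Wendy and I are the same type" - this is FALSE (a lie) because Henry is a knave and Wendy is a knight.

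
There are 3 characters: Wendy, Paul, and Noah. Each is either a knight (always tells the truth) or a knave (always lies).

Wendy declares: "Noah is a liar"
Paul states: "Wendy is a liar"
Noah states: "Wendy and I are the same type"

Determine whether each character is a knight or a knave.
Wendy is a knight.
Paul is a knave.
Noah is a knave.

Verification:
- Wendy (knight) says "Noah is a liar" - this is TRUE because Noah is a knave.
- Paul (knave) says "Wendy is a liar" - this is FALSE (a lie) because Wendy is a knight.
- Noah (knave) says "Wendy and I are the same type" - this is FALSE (a lie) because Noah is a knave and Wendy is a knight.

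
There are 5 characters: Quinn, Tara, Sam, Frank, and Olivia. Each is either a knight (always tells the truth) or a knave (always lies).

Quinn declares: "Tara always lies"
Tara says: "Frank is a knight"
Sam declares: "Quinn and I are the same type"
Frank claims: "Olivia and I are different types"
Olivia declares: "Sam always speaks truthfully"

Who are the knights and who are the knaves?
Quinn is a knight.
Tara is a knave.
Sam is a knave.
Frank is a knave.
Olivia is a knave.

Verification:
- Quinn (knight) says "Tara always lies" - this is TRUE because Tara is a knave.
- Tara (knave) says "Frank is a knight" - this is FALSE (a lie) because Frank is a knave.
- Sam (knave) says "Quinn and I are the same type" - this is FALSE (a lie) because Sam is a knave and Quinn is a knight.
- Frank (knave) says "Olivia and I are different types" - this is FALSE (a lie) because Frank is a knave and Olivia is a knave.
- Olivia (knave) says "Sam always speaks truthfully" - this is FALSE (a lie) because Sam is a knave.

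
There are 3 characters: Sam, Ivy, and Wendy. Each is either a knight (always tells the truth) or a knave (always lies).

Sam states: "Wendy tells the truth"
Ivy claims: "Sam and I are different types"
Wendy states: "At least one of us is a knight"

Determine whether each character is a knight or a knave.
Sam is a knave.
Ivy is a knave.
Wendy is a knave.

Verification:
- Sam (knave) says "Wendy tells the truth" - this is FALSE (a lie) because Wendy is a knave.
- Ivy (knave) says "Sam and I are different types" - this is FALSE (a lie) because Ivy is a knave and Sam is a knave.
- Wendy (knave) says "At least one of us is a knight" - this is FALSE (a lie) because no one is a knight.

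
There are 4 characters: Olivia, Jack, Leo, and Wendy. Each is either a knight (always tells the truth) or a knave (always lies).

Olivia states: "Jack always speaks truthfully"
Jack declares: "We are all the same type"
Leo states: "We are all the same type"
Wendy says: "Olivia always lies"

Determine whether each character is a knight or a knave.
Olivia is a knave.
Jack is a knave.
Leo is a knave.
Wendy is a knight.

Verification:
- Olivia (knave) says "Jack always speaks truthfully" - this is FALSE (a lie) because Jack is a knave.
- Jack (knave) says "We are all the same type" - this is FALSE (a lie) because Wendy is a knight and Olivia, Jack, and Leo are knaves.
- Leo (knave) says "We are all the same type" - this is FALSE (a lie) because Wendy is a knight and Olivia, Jack, and Leo are knaves.
- Wendy (knight) says "Olivia always lies" - this is TRUE because Olivia is a knave.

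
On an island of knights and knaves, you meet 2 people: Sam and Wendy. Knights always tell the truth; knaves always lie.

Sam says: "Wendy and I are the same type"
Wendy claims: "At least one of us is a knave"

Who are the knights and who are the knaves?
Sam is a knave.
Wendy is a knight.

Verification:
- Sam (knave) says "Wendy and I are the same type" - this is FALSE (a lie) because Sam is a knave and Wendy is a knight.
- Wendy (knight) says "At least one of us is a knave" - this is TRUE because Sam is a knave.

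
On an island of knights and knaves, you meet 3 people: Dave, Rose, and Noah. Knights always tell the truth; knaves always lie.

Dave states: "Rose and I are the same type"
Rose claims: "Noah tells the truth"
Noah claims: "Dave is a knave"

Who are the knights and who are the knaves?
Dave is a knave.
Rose is a knight.
Noah is a knight.

Verification:
- Dave (knave) says "Rose and I are the same type" - this is FALSE (a lie) because Dave is a knave and Rose is a knight.
- Rose (knight) says "Noah tells the truth" - this is TRUE because Noah is a knight.
- Noah (knight) says "Dave is a knave" - this is TRUE because Dave is a knave.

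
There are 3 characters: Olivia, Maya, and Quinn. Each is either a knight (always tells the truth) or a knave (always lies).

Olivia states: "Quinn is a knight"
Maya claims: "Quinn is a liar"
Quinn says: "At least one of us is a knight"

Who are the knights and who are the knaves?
Olivia is a knight.
Maya is a knave.
Quinn is a knight.

Verification:
- Olivia (knight) says "Quinn is a knight" - this is TRUE because Quinn is a knight.
- Maya (knave) says "Quinn is a liar" - this is FALSE (a lie) because Quinn is a knight.
- Quinn (knight) says "At least one of us is a knight" - this is TRUE because Olivia and Quinn are knights.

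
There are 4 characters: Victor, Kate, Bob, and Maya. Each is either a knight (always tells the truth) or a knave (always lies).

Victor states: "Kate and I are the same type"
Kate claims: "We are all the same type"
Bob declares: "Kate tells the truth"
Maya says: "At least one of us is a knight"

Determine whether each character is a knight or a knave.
Victor is a knight.
Kate is a knight.
Bob is a knight.
Maya is a knight.

Verification:
- Victor (knight) says "Kate and I are the same type" - this is TRUE because Victor is a knight and Kate is a knight.
- Kate (knight) says "We are all the same type" - this is TRUE because Victor, Kate, Bob, and Maya are knights.
- Bob (knight) says "Kate tells the truth" - this is TRUE because Kate is a knight.
- Maya (knight) says "At least one of us is a knight" - this is TRUE because Victor, Kate, Bob, and Maya are knights.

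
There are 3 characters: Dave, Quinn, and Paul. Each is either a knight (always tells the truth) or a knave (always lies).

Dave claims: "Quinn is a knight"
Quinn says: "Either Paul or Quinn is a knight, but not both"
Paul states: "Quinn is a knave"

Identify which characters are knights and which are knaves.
Dave is a knight.
Quinn is a knight.
Paul is a knave.

Verification:
- Dave (knight) says "Quinn is a knight" - this is TRUE because Quinn is a knight.
- Quinn (knight) says "Either Paul or Quinn is a knight, but not both" - this is TRUE because Paul is a knave and Quinn is a knight.
- Paul (knave) says "Quinn is a knave" - this is FALSE (a lie) because Quinn is a knight.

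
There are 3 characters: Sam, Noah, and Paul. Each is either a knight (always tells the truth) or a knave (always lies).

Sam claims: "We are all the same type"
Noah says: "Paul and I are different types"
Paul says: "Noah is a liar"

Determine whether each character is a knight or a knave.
Sam is a knave.
Noah is a knight.
Paul is a knave.

Verification:
- Sam (knave) says "We are all the same type" - this is FALSE (a lie) because Noah is a knight and Sam and Paul are knaves.
- Noah (knight) says "Paul and I are different types" - this is TRUE because Noah is a knight and Paul is a knave.
- Paul (knave) says "Noah is a liar" - this is FALSE (a lie) because Noah is a knight.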